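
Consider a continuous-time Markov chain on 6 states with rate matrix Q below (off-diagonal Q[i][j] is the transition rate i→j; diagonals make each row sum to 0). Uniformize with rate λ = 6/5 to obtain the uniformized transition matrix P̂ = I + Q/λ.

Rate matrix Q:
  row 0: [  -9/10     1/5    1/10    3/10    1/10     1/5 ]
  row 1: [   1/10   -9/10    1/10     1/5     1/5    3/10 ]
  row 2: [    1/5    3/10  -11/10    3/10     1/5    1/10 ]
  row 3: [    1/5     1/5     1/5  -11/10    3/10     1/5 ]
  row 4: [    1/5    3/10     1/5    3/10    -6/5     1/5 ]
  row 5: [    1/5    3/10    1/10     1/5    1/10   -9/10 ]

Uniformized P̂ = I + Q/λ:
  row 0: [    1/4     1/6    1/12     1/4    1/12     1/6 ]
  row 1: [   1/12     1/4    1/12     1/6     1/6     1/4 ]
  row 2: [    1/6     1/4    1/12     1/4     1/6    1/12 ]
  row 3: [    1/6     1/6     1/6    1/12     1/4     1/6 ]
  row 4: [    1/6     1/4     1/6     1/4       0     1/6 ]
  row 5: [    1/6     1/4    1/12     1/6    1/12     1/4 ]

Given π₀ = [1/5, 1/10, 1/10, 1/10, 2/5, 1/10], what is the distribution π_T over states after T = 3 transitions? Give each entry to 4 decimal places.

t=0: π = [0.2000, 0.1000, 0.1000, 0.1000, 0.4000, 0.1000]
t=1: π = [0.1750, 0.2250, 0.1250, 0.2167, 0.0833, 0.1750]
t=2: π = [0.1625, 0.2174, 0.1083, 0.1806, 0.1417, 0.1896]
t=3: π = [0.1621, 0.2214, 0.1102, 0.1860, 0.1288, 0.1916]

π = [0.1621, 0.2214, 0.1102, 0.1860, 0.1288, 0.1916]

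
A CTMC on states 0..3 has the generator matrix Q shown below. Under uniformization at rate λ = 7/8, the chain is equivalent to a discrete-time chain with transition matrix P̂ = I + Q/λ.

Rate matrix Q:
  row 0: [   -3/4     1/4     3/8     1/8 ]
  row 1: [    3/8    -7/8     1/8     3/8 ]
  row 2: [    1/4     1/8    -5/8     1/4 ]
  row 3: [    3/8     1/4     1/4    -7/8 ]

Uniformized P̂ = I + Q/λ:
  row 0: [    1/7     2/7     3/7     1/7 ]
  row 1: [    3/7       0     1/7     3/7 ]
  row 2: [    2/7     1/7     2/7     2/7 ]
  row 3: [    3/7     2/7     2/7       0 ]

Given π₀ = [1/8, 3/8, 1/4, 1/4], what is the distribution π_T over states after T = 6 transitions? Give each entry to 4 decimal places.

t=0: π = [0.1250, 0.3750, 0.2500, 0.2500]
t=1: π = [0.3571, 0.1429, 0.2500, 0.2500]
t=2: π = [0.2908, 0.2092, 0.3163, 0.1837]
t=3: π = [0.3003, 0.1808, 0.2974, 0.2216]
t=4: π = [0.3003, 0.1916, 0.3028, 0.2053]
t=5: π = [0.2995, 0.1877, 0.3012, 0.2115]
t=6: π = [0.3000, 0.1890, 0.3017, 0.2093]

π = [0.3000, 0.1890, 0.3017, 0.2093]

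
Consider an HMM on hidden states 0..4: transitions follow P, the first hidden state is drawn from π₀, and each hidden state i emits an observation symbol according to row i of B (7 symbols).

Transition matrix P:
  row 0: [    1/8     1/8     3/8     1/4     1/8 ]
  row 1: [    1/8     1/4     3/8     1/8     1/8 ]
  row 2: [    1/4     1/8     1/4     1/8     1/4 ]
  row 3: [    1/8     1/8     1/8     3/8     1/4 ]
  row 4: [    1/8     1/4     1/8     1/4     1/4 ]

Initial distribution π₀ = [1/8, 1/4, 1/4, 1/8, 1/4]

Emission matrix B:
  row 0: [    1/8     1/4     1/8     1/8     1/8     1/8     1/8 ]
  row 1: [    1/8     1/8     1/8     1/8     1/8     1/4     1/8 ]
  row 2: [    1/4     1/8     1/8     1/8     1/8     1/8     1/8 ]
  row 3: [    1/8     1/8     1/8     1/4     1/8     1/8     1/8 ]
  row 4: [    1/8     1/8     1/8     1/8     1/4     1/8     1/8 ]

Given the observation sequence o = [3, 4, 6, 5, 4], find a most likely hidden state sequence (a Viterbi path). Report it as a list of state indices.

t=0: δ = [1.562e-02, 3.125e-02, 3.125e-02, 3.125e-02, 3.125e-02]  (obs o_0=3)
t=1: δ = [9.766e-04, 9.766e-04, 1.465e-03, 1.465e-03, 1.953e-03]  ψ = [2, 1, 1, 3, 2]  (obs o_1=4)
t=2: δ = [4.578e-05, 6.104e-05, 4.578e-05, 6.866e-05, 6.104e-05]  ψ = [2, 4, 0, 3, 4]  (obs o_2=6)
t=3: δ = [1.431e-06, 3.815e-06, 2.861e-06, 3.219e-06, 2.146e-06]  ψ = [2, 1, 1, 3, 3]  (obs o_3=5)
t=4: δ = [8.941e-08, 1.192e-07, 1.788e-07, 1.509e-07, 2.012e-07]  ψ = [2, 1, 1, 3, 3]  (obs o_4=4)
backtrack: best end state = 4; path = [3, 3, 3, 3, 4]

path = [3, 3, 3, 3, 4]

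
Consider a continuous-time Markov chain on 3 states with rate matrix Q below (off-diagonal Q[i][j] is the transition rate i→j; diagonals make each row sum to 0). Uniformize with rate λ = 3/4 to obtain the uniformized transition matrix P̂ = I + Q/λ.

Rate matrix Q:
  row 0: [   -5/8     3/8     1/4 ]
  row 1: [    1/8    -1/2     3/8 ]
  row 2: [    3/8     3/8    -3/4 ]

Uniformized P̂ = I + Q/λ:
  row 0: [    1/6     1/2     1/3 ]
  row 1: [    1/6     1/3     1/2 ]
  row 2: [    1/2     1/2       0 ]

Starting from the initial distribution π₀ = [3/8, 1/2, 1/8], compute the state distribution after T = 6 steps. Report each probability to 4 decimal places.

t=0: π = [0.3750, 0.5000, 0.1250]
t=1: π = [0.2083, 0.4167, 0.3750]
t=2: π = [0.2917, 0.4306, 0.2778]
t=3: π = [0.2593, 0.4282, 0.3125]
t=4: π = [0.2708, 0.4286, 0.3005]
t=5: π = [0.2668, 0.4286, 0.3046]
t=6: π = [0.2682, 0.4286, 0.3032]

π = [0.2682, 0.4286, 0.3032]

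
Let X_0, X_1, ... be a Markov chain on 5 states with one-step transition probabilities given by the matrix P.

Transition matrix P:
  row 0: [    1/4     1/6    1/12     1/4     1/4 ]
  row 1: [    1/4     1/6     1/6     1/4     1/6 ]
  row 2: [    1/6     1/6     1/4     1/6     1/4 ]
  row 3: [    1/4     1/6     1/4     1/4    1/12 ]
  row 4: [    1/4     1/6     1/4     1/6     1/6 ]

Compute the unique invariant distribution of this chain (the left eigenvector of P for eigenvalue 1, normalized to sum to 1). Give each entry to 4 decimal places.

Balance equations π_j = Σ_i π_i·P[i][j]:
  π_0 = 1/4·π_0 + 1/4·π_1 + 1/6·π_2 + 1/4·π_3 + 1/4·π_4
  π_1 = 1/6·π_0 + 1/6·π_1 + 1/6·π_2 + 1/6·π_3 + 1/6·π_4
  π_2 = 1/12·π_0 + 1/6·π_1 + 1/4·π_2 + 1/4·π_3 + 1/4·π_4
  π_3 = 1/4·π_0 + 1/4·π_1 + 1/6·π_2 + 1/4·π_3 + 1/6·π_4
  normalize: π_0 + π_1 + π_2 + π_3 + π_4 = 1
Solving the linear system gives exactly π = [199/852, 1/6, 14/71, 2045/9372, 144/781].

π = [0.2336, 0.1667, 0.1972, 0.2182, 0.1844]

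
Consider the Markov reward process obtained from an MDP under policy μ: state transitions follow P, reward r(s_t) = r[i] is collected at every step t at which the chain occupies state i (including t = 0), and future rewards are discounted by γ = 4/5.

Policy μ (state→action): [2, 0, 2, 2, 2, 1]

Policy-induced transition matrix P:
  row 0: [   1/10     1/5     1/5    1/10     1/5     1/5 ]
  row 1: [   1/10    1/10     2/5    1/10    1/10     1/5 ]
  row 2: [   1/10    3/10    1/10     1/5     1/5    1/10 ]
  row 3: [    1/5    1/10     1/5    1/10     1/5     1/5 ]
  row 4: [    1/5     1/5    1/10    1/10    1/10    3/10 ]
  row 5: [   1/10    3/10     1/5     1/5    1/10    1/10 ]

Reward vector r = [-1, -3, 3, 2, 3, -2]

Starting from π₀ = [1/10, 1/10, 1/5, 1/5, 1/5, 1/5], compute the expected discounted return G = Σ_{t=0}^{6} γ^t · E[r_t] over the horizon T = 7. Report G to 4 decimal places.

t=0: π = [0.1000, 0.1000, 0.2000, 0.2000, 0.2000, 0.2000], E[r] = 0.8000, γ^t·E[r] = 0.800000, running G = 0.800000
t=1: π = [0.1400, 0.2100, 0.1800, 0.1400, 0.1500, 0.1800], E[r] = 0.1400, γ^t·E[r] = 0.112000, running G = 0.912000
t=2: π = [0.1290, 0.2010, 0.2090, 0.1360, 0.1460, 0.1790], E[r] = 0.2470, γ^t·E[r] = 0.158080, running G = 1.070080
t=3: π = [0.1282, 0.2051, 0.2047, 0.1388, 0.1474, 0.1758], E[r] = 0.2388, γ^t·E[r] = 0.122266, running G = 1.192346
t=4: π = [0.1286, 0.2037, 0.2058, 0.1381, 0.1472, 0.1767], E[r] = 0.2421, γ^t·E[r] = 0.099148, running G = 1.291493
t=5: π = [0.1285, 0.2041, 0.2054, 0.1383, 0.1472, 0.1765], E[r] = 0.2409, γ^t·E[r] = 0.078923, running G = 1.370416
t=6: π = [0.1285, 0.2040, 0.2055, 0.1382, 0.1472, 0.1765], E[r] = 0.2412, γ^t·E[r] = 0.063228, running G = 1.433644

G = 1.4336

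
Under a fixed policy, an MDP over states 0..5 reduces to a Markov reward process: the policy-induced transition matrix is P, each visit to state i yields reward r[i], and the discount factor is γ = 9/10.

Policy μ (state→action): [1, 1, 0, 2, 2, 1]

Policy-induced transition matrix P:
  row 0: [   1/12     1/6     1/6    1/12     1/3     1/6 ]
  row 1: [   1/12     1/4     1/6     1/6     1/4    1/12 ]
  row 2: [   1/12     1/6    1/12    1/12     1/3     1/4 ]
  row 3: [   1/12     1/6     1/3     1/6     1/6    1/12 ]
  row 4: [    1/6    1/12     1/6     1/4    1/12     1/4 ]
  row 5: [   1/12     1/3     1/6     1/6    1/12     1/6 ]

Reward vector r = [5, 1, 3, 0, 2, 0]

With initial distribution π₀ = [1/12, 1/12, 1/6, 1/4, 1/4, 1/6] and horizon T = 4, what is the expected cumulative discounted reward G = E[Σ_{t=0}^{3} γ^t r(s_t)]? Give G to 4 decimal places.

t=0: π = [0.0833, 0.0833, 0.1667, 0.2500, 0.2500, 0.1667], E[r] = 1.5000, γ^t·E[r] = 1.500000, running G = 1.500000
t=1: π = [0.1042, 0.1806, 0.1944, 0.1667, 0.1806, 0.1736], E[r] = 1.6458, γ^t·E[r] = 1.481250, running G = 2.981250
t=2: π = [0.0984, 0.1956, 0.1782, 0.1568, 0.2020, 0.1690], E[r] = 1.6262, γ^t·E[r] = 1.317188, running G = 4.298438
t=3: π = [0.1002, 0.1943, 0.1780, 0.1604, 0.1982, 0.1690], E[r] = 1.6253, γ^t·E[r] = 1.184836, running G = 5.483273

G = 5.4833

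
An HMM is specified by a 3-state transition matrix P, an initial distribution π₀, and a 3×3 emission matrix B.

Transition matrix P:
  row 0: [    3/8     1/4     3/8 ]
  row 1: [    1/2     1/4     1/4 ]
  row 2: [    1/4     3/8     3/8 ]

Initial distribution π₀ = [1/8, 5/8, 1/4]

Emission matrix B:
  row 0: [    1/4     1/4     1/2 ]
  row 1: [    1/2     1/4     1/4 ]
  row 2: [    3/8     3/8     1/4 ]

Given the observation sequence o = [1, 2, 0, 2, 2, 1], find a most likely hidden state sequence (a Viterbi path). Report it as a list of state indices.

path = [1, 0, 1, 0, 0, 2]

t=0: δ = [3.125e-02, 1.562e-01, 9.375e-02]  (obs o_0=1)
t=1: δ = [3.906e-02, 9.766e-03, 9.766e-03]  ψ = [1, 1, 1]  (obs o_1=2)
t=2: δ = [3.662e-03, 4.883e-03, 5.493e-03]  ψ = [0, 0, 0]  (obs o_2=0)
t=3: δ = [1.221e-03, 5.150e-04, 5.150e-04]  ψ = [1, 2, 2]  (obs o_3=2)
t=4: δ = [2.289e-04, 7.629e-05, 1.144e-04]  ψ = [0, 0, 0]  (obs o_4=2)
t=5: δ = [2.146e-05, 1.431e-05, 3.219e-05]  ψ = [0, 0, 0]  (obs o_5=1)
backtrack: best end state = 2; path = [1, 0, 1, 0, 0, 2]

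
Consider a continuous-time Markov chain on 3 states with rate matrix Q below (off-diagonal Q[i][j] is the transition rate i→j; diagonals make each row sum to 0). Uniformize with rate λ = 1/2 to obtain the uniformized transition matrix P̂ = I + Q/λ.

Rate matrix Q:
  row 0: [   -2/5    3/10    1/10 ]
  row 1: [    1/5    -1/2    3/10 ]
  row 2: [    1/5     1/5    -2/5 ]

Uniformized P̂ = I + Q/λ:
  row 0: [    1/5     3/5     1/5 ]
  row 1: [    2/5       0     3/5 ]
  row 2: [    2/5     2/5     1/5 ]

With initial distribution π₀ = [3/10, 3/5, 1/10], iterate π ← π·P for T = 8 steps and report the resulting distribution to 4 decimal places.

t=0: π = [0.3000, 0.6000, 0.1000]
t=1: π = [0.3400, 0.2200, 0.4400]
t=2: π = [0.3320, 0.3800, 0.2880]
t=3: π = [0.3336, 0.3144, 0.3520]
t=4: π = [0.3333, 0.3410, 0.3258]
t=5: π = [0.3333, 0.3303, 0.3364]
t=6: π = [0.3333, 0.3346, 0.3321]
t=7: π = [0.3333, 0.3328, 0.3338]
t=8: π = [0.3333, 0.3335, 0.3331]

π = [0.3333, 0.3335, 0.3331]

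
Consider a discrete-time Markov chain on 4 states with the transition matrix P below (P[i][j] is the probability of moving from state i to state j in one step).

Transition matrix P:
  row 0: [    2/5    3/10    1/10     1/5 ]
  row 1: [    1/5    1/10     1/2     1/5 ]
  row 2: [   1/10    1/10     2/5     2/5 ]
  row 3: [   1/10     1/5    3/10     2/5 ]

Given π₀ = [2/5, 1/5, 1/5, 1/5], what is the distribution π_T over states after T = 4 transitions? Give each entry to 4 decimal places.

π = [0.1695, 0.1677, 0.3318, 0.3310]

t=0: π = [0.4000, 0.2000, 0.2000, 0.2000]
t=1: π = [0.2400, 0.2000, 0.2800, 0.2800]
t=2: π = [0.1920, 0.1760, 0.3200, 0.3120]
t=3: π = [0.1752, 0.1696, 0.3288, 0.3264]
t=4: π = [0.1695, 0.1677, 0.3318, 0.3310]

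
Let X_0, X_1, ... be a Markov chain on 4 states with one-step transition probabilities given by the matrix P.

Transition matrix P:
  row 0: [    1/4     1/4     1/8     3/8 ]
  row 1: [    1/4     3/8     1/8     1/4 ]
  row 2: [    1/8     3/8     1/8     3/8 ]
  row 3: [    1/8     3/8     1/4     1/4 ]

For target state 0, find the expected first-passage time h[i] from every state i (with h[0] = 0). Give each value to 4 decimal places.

h = [0.0000, 5.0909, 5.8182, 5.8182]

First-step conditioning: h[0] = 0; for i ≠ 0, h[i] = 1 + Σ_k P[i][k]·h[k].
  h[1] = 1 + 3/8·h[1] + 1/8·h[2] + 1/4·h[3]
  h[2] = 1 + 3/8·h[1] + 1/8·h[2] + 3/8·h[3]
  h[3] = 1 + 3/8·h[1] + 1/4·h[2] + 1/4·h[3]
Solving the 3×3 linear system over states ≠ 0 gives exactly h = [0, 56/11, 64/11, 64/11] (h[0] = 0 is the target).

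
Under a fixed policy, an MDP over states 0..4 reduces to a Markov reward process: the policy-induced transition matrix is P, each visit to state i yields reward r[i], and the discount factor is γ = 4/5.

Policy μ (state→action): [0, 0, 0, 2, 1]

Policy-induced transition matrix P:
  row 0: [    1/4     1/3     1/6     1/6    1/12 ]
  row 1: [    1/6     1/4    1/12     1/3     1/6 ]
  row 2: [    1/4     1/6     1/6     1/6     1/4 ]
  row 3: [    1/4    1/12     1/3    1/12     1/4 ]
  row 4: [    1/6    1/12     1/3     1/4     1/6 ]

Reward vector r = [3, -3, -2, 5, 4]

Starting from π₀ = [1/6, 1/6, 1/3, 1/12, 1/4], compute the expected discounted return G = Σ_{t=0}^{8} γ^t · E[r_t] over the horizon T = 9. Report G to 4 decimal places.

t=0: π = [0.1667, 0.1667, 0.3333, 0.0833, 0.2500], E[r] = 0.7500, γ^t·E[r] = 0.750000, running G = 0.750000
t=1: π = [0.2153, 0.1806, 0.2083, 0.2083, 0.1875], E[r] = 1.4792, γ^t·E[r] = 1.183333, running G = 1.933333
t=2: π = [0.2193, 0.1846, 0.2176, 0.1950, 0.1834], E[r] = 1.3779, γ^t·E[r] = 0.881852, running G = 2.815185
t=3: π = [0.2193, 0.1871, 0.2144, 0.1965, 0.1828], E[r] = 1.3815, γ^t·E[r] = 0.707333, running G = 3.522519
t=4: π = [0.2192, 0.1872, 0.2143, 0.1967, 0.1826], E[r] = 1.3814, γ^t·E[r] = 0.565807, running G = 4.088326
t=5: π = [0.2192, 0.1872, 0.2143, 0.1967, 0.1827], E[r] = 1.3815, γ^t·E[r] = 0.452684, running G = 4.541010
t=6: π = [0.2192, 0.1872, 0.2143, 0.1967, 0.1827], E[r] = 1.3815, γ^t·E[r] = 0.362146, running G = 4.903156
t=7: π = [0.2192, 0.1872, 0.2143, 0.1967, 0.1827], E[r] = 1.3815, γ^t·E[r] = 0.289717, running G = 5.192873
t=8: π = [0.2192, 0.1872, 0.2143, 0.1967, 0.1827], E[r] = 1.3815, γ^t·E[r] = 0.231773, running G = 5.424646

G = 5.4246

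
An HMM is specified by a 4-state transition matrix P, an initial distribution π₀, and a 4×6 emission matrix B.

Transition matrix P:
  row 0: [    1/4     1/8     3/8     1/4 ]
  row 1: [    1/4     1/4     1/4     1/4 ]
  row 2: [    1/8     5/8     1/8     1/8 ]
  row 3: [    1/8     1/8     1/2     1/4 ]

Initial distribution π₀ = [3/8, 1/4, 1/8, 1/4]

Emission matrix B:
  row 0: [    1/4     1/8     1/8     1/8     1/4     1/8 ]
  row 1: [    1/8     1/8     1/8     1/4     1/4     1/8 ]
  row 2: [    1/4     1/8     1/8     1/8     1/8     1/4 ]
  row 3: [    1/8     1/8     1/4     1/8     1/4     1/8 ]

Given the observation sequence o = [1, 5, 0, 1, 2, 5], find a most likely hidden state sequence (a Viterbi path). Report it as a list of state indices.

path = [0, 3, 2, 1, 3, 2]

t=0: δ = [4.688e-02, 3.125e-02, 1.562e-02, 3.125e-02]  (obs o_0=1)
t=1: δ = [1.465e-03, 1.221e-03, 4.395e-03, 1.465e-03]  ψ = [0, 2, 0, 0]  (obs o_1=5)
t=2: δ = [1.373e-04, 3.433e-04, 1.831e-04, 6.866e-05]  ψ = [2, 2, 3, 2]  (obs o_2=0)
t=3: δ = [1.073e-05, 1.431e-05, 1.073e-05, 1.073e-05]  ψ = [1, 2, 1, 1]  (obs o_3=1)
t=4: δ = [4.470e-07, 8.382e-07, 6.706e-07, 8.941e-07]  ψ = [1, 2, 3, 1]  (obs o_4=2)
t=5: δ = [2.619e-08, 5.239e-08, 1.118e-07, 2.794e-08]  ψ = [1, 2, 3, 3]  (obs o_5=5)
backtrack: best end state = 2; path = [0, 3, 2, 1, 3, 2]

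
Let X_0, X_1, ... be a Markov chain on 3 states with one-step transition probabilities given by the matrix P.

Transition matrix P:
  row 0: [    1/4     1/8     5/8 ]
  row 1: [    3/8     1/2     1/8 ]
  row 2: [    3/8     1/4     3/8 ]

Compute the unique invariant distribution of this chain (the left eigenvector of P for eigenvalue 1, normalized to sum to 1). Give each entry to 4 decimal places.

Balance equations π_j = Σ_i π_i·P[i][j]:
  π_0 = 1/4·π_0 + 3/8·π_1 + 3/8·π_2
  π_1 = 1/8·π_0 + 1/2·π_1 + 1/4·π_2
  normalize: π_0 + π_1 + π_2 = 1
Solving the linear system gives exactly π = [1/3, 5/18, 7/18].

π = [0.3333, 0.2778, 0.3889]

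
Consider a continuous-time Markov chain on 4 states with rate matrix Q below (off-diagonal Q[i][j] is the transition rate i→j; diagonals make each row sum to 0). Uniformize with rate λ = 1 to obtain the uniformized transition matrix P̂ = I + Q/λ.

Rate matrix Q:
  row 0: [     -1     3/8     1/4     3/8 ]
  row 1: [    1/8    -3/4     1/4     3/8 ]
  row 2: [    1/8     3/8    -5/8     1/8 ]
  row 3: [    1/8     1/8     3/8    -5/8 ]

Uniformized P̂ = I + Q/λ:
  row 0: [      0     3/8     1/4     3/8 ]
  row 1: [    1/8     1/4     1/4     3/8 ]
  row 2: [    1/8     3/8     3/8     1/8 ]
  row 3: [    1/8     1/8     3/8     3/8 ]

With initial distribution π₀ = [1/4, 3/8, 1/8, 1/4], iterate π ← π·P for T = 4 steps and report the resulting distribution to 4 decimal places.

t=0: π = [0.2500, 0.3750, 0.1250, 0.2500]
t=1: π = [0.0938, 0.2656, 0.2969, 0.3438]
t=2: π = [0.1133, 0.2559, 0.3301, 0.3008]
t=3: π = [0.1108, 0.2678, 0.3289, 0.2925]
t=4: π = [0.1111, 0.2684, 0.3277, 0.2928]

π = [0.1111, 0.2684, 0.3277, 0.2928]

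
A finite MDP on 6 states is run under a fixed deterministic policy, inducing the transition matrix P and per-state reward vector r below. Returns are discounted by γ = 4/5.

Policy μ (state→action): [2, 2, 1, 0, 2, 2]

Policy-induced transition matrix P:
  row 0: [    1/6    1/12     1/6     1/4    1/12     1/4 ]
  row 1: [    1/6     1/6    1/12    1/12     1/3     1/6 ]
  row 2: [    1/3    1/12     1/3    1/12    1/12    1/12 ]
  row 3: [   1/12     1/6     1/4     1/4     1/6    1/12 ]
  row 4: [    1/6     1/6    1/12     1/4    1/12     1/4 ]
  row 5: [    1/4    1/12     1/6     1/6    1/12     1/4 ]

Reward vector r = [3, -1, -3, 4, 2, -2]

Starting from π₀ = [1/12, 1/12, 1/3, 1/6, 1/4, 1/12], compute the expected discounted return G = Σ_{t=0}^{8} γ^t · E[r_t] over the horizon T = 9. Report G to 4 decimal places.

G = 1.9101

t=0: π = [0.0833, 0.0833, 0.3333, 0.1667, 0.2500, 0.0833], E[r] = 0.1667, γ^t·E[r] = 0.166667, running G = 0.166667
t=1: π = [0.2153, 0.1250, 0.2083, 0.1736, 0.1181, 0.1597], E[r] = 0.5069, γ^t·E[r] = 0.405556, running G = 0.572222
t=2: π = [0.2002, 0.1181, 0.1956, 0.1811, 0.1291, 0.1759], E[r] = 0.5266, γ^t·E[r] = 0.337037, running G = 0.909259
t=3: π = [0.1988, 0.1190, 0.1938, 0.1831, 0.1279, 0.1774], E[r] = 0.5296, γ^t·E[r] = 0.271136, running G = 1.180395
t=4: π = [0.1985, 0.1192, 0.1936, 0.1831, 0.1283, 0.1773], E[r] = 0.5299, γ^t·E[r] = 0.217034, running G = 1.397429
t=5: π = [0.1985, 0.1192, 0.1936, 0.1831, 0.1284, 0.1773], E[r] = 0.5300, γ^t·E[r] = 0.173674, running G = 1.571102
t=6: π = [0.1984, 0.1192, 0.1936, 0.1831, 0.1284, 0.1773], E[r] = 0.5300, γ^t·E[r] = 0.138948, running G = 1.710050
t=7: π = [0.1984, 0.1192, 0.1935, 0.1831, 0.1284, 0.1773], E[r] = 0.5301, γ^t·E[r] = 0.111160, running G = 1.821211
t=8: π = [0.1984, 0.1192, 0.1935, 0.1831, 0.1284, 0.1773], E[r] = 0.5301, γ^t·E[r] = 0.088929, running G = 1.910139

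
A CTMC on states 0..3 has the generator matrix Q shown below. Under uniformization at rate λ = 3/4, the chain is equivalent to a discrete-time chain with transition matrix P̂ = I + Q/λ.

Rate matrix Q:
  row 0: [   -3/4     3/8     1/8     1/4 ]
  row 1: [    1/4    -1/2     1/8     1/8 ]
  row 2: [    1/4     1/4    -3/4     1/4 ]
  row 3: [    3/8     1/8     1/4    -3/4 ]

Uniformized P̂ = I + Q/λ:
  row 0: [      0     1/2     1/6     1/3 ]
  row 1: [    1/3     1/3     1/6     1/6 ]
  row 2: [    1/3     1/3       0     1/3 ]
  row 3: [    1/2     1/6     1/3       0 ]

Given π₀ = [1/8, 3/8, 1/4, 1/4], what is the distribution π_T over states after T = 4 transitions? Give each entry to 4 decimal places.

t=0: π = [0.1250, 0.3750, 0.2500, 0.2500]
t=1: π = [0.3333, 0.3125, 0.1667, 0.1875]
t=2: π = [0.2535, 0.3576, 0.1701, 0.2188]
t=3: π = [0.2853, 0.3391, 0.1748, 0.2008]
t=4: π = [0.2717, 0.3474, 0.1710, 0.2099]

π = [0.2717, 0.3474, 0.1710, 0.2099]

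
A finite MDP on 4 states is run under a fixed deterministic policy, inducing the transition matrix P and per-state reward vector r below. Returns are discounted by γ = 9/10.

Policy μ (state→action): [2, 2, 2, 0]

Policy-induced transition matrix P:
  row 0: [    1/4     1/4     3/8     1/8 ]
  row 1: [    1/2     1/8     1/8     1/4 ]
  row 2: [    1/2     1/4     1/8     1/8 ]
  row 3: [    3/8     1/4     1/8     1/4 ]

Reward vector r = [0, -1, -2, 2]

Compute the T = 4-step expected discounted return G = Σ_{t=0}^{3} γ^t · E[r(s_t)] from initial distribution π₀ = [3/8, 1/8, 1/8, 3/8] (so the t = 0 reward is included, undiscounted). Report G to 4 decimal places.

G = -0.3616

t=0: π = [0.3750, 0.1250, 0.1250, 0.3750], E[r] = 0.3750, γ^t·E[r] = 0.375000, running G = 0.375000
t=1: π = [0.3594, 0.2344, 0.2188, 0.1875], E[r] = -0.2969, γ^t·E[r] = -0.267188, running G = 0.107813
t=2: π = [0.3867, 0.2207, 0.2148, 0.1777], E[r] = -0.2949, γ^t·E[r] = -0.238887, running G = -0.131074
t=3: π = [0.3811, 0.2224, 0.2217, 0.1748], E[r] = -0.3162, γ^t·E[r] = -0.230482, running G = -0.361556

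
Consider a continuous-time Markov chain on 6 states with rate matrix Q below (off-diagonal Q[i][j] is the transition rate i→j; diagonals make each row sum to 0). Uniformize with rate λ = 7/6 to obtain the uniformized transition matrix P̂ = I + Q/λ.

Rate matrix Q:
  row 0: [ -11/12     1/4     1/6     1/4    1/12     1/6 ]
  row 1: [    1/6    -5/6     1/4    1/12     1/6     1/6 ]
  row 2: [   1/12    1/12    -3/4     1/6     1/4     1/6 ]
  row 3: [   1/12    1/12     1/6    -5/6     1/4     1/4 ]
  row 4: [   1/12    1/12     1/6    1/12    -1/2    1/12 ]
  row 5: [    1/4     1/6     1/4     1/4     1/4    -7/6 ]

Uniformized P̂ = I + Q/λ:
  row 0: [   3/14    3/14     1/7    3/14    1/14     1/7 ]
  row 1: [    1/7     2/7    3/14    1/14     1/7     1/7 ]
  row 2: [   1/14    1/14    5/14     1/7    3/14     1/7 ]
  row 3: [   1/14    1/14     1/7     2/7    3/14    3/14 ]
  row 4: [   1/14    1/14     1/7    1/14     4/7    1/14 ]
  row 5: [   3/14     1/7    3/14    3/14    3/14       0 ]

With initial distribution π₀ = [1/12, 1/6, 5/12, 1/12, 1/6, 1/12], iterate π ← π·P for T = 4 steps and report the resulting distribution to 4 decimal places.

π = [0.1131, 0.1222, 0.2041, 0.1517, 0.2926, 0.1164]

t=0: π = [0.0833, 0.1667, 0.4167, 0.0833, 0.1667, 0.0833]
t=1: π = [0.1071, 0.1250, 0.2500, 0.1429, 0.2500, 0.1250]
t=2: π = [0.1135, 0.1224, 0.2143, 0.1531, 0.2793, 0.1173]
t=3: π = [0.1132, 0.1223, 0.2059, 0.1525, 0.2891, 0.1171]
t=4: π = [0.1131, 0.1222, 0.2041, 0.1517, 0.2926, 0.1164]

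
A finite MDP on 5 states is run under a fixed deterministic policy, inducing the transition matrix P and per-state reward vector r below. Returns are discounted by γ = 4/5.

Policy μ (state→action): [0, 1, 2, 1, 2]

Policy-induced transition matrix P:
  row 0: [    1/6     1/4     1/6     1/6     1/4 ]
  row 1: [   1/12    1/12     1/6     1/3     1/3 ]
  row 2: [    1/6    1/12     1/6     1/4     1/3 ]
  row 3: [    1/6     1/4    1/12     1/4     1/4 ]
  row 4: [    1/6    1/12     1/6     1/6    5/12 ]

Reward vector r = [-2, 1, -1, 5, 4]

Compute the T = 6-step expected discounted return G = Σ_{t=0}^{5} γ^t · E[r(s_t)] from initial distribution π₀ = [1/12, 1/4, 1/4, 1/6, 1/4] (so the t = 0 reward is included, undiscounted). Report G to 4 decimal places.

G = 7.4416

t=0: π = [0.0833, 0.2500, 0.2500, 0.1667, 0.2500], E[r] = 1.6667, γ^t·E[r] = 1.666667, running G = 1.666667
t=1: π = [0.1458, 0.1250, 0.1528, 0.2431, 0.3333], E[r] = 2.2292, γ^t·E[r] = 1.783333, running G = 3.450000
t=2: π = [0.1563, 0.1481, 0.1464, 0.2205, 0.3287], E[r] = 2.1065, γ^t·E[r] = 1.348148, running G = 4.798148
t=3: π = [0.1543, 0.1461, 0.1483, 0.2219, 0.3293], E[r] = 2.1162, γ^t·E[r] = 1.083481, running G = 5.881630
t=4: π = [0.1545, 0.1460, 0.1482, 0.2219, 0.3294], E[r] = 2.1159, γ^t·E[r] = 0.866691, running G = 6.748321
t=5: π = [0.1545, 0.1461, 0.1482, 0.2218, 0.3294], E[r] = 2.1158, γ^t·E[r] = 0.693305, running G = 7.441626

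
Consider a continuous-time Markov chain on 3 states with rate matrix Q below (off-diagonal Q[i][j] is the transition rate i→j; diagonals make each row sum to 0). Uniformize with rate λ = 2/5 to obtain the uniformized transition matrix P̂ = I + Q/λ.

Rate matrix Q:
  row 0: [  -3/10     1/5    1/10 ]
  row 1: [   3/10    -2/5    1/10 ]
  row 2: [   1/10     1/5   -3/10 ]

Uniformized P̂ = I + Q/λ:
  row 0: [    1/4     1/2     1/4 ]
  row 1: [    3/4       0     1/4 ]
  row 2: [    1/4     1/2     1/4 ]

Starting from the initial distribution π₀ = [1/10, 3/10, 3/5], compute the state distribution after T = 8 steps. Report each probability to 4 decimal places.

π = [0.4168, 0.3332, 0.2500]

t=0: π = [0.1000, 0.3000, 0.6000]
t=1: π = [0.4000, 0.3500, 0.2500]
t=2: π = [0.4250, 0.3250, 0.2500]
t=3: π = [0.4125, 0.3375, 0.2500]
t=4: π = [0.4188, 0.3313, 0.2500]
t=5: π = [0.4156, 0.3344, 0.2500]
t=6: π = [0.4172, 0.3328, 0.2500]
t=7: π = [0.4164, 0.3336, 0.2500]
t=8: π = [0.4168, 0.3332, 0.2500]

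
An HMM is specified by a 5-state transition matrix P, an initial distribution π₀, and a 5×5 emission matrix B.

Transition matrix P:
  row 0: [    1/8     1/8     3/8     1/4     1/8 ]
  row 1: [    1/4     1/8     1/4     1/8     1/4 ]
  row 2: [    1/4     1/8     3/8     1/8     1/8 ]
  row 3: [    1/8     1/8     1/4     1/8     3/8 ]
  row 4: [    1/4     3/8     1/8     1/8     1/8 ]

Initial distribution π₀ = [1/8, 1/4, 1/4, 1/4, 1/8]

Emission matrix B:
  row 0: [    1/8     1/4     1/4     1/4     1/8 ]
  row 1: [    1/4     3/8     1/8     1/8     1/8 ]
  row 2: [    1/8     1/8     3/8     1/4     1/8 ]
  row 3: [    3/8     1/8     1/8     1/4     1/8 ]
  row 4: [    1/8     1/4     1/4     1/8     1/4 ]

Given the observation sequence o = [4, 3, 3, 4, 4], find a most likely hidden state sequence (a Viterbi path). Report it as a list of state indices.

t=0: δ = [1.562e-02, 3.125e-02, 3.125e-02, 3.125e-02, 3.125e-02]  (obs o_0=4)
t=1: δ = [1.953e-03, 1.465e-03, 2.930e-03, 9.766e-04, 1.465e-03]  ψ = [1, 4, 2, 0, 3]  (obs o_1=3)
t=2: δ = [1.831e-04, 6.866e-05, 2.747e-04, 1.221e-04, 4.578e-05]  ψ = [2, 4, 2, 0, 1]  (obs o_2=3)
t=3: δ = [8.583e-06, 4.292e-06, 1.287e-05, 5.722e-06, 1.144e-05]  ψ = [2, 2, 2, 0, 3]  (obs o_3=4)
t=4: δ = [4.023e-07, 5.364e-07, 6.035e-07, 2.682e-07, 5.364e-07]  ψ = [2, 4, 2, 0, 3]  (obs o_4=4)
backtrack: best end state = 2; path = [2, 2, 2, 2, 2]

path = [2, 2, 2, 2, 2]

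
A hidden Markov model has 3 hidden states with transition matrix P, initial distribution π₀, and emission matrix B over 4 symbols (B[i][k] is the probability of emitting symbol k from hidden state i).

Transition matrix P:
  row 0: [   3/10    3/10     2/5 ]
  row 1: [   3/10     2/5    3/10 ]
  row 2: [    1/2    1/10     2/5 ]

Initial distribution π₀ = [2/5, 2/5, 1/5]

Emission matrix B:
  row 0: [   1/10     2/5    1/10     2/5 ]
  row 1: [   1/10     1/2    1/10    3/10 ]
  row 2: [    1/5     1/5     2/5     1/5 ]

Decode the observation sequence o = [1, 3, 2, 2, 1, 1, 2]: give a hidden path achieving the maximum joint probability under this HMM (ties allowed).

t=0: δ = [1.600e-01, 2.000e-01, 4.000e-02]  (obs o_0=1)
t=1: δ = [2.400e-02, 2.400e-02, 1.280e-02]  ψ = [1, 1, 0]  (obs o_1=3)
t=2: δ = [7.200e-04, 9.600e-04, 3.840e-03]  ψ = [0, 1, 0]  (obs o_2=2)
t=3: δ = [1.920e-04, 3.840e-05, 6.144e-04]  ψ = [2, 1, 2]  (obs o_3=2)
t=4: δ = [1.229e-04, 3.072e-05, 4.915e-05]  ψ = [2, 2, 2]  (obs o_4=1)
t=5: δ = [1.475e-05, 1.843e-05, 9.830e-06]  ψ = [0, 0, 0]  (obs o_5=1)
t=6: δ = [5.530e-07, 7.373e-07, 2.359e-06]  ψ = [1, 1, 0]  (obs o_6=2)
backtrack: best end state = 2; path = [1, 0, 2, 2, 0, 0, 2]

path = [1, 0, 2, 2, 0, 0, 2]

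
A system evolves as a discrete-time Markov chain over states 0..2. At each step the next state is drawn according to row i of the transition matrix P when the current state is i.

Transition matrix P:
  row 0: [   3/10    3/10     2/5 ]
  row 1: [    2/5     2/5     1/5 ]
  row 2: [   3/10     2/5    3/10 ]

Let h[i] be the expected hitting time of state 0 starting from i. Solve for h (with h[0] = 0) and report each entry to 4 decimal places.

h = [0.0000, 2.6471, 2.9412]

First-step conditioning: h[0] = 0; for i ≠ 0, h[i] = 1 + Σ_k P[i][k]·h[k].
  h[1] = 1 + 2/5·h[1] + 1/5·h[2]
  h[2] = 1 + 2/5·h[1] + 3/10·h[2]
Solving the 2×2 linear system over states ≠ 0 gives exactly h = [0, 45/17, 50/17] (h[0] = 0 is the target).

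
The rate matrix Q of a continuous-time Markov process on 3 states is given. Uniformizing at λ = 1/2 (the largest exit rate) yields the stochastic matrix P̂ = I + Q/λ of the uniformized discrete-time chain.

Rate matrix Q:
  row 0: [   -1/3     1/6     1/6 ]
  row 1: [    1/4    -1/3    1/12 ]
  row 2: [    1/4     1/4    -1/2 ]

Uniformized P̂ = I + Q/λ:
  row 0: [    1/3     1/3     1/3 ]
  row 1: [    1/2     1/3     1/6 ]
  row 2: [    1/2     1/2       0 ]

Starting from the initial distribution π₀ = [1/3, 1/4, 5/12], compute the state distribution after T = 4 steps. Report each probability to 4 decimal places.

t=0: π = [0.3333, 0.2500, 0.4167]
t=1: π = [0.4444, 0.4028, 0.1528]
t=2: π = [0.4259, 0.3588, 0.2153]
t=3: π = [0.4290, 0.3692, 0.2018]
t=4: π = [0.4285, 0.3670, 0.2045]

π = [0.4285, 0.3670, 0.2045]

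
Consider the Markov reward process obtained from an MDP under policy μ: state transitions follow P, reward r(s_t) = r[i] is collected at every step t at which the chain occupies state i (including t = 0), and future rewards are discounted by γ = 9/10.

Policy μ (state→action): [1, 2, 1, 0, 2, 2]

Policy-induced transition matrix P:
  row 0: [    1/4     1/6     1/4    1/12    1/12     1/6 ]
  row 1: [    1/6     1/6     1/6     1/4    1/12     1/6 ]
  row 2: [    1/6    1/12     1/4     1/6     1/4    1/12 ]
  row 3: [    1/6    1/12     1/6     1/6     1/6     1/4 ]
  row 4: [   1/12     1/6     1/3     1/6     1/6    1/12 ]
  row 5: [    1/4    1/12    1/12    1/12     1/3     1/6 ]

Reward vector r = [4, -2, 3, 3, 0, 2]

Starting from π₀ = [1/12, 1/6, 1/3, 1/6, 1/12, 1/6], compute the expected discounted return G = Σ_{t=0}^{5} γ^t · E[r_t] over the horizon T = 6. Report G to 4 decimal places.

t=0: π = [0.0833, 0.1667, 0.3333, 0.1667, 0.0833, 0.1667], E[r] = 1.8333, γ^t·E[r] = 1.833333, running G = 1.833333
t=1: π = [0.1806, 0.1111, 0.2014, 0.1597, 0.2014, 0.1458], E[r] = 1.8750, γ^t·E[r] = 1.687500, running G = 3.520833
t=2: π = [0.1771, 0.1244, 0.2199, 0.1487, 0.1834, 0.1464], E[r] = 1.8582, γ^t·E[r] = 1.505156, running G = 5.025990
t=3: π = [0.1783, 0.1237, 0.2181, 0.1501, 0.1843, 0.1454], E[r] = 1.8614, γ^t·E[r] = 1.356926, running G = 6.382915
t=4: π = [0.1783, 0.1239, 0.2183, 0.1500, 0.1839, 0.1456], E[r] = 1.8616, γ^t·E[r] = 1.221399, running G = 7.604315
t=5: π = [0.1783, 0.1238, 0.2182, 0.1500, 0.1840, 0.1456], E[r] = 1.8616, γ^t·E[r] = 1.099278, running G = 8.703592

G = 8.7036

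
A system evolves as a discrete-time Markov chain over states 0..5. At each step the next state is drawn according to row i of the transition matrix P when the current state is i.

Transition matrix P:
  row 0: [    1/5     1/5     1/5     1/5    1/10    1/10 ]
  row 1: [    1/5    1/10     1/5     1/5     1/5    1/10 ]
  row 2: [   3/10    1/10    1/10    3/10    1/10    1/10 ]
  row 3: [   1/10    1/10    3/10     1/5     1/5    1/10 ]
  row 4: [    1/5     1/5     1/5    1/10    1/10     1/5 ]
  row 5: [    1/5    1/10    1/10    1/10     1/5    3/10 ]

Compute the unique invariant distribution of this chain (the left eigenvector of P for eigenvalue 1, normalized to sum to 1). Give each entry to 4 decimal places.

π = [0.1996, 0.1346, 0.1860, 0.1896, 0.1468, 0.1433]

Balance equations π_j = Σ_i π_i·P[i][j]:
  π_0 = 1/5·π_0 + 1/5·π_1 + 3/10·π_2 + 1/10·π_3 + 1/5·π_4 + 1/5·π_5
  π_1 = 1/5·π_0 + 1/10·π_1 + 1/10·π_2 + 1/10·π_3 + 1/5·π_4 + 1/10·π_5
  π_2 = 1/5·π_0 + 1/5·π_1 + 1/10·π_2 + 3/10·π_3 + 1/5·π_4 + 1/10·π_5
  π_3 = 1/5·π_0 + 1/5·π_1 + 3/10·π_2 + 1/5·π_3 + 1/10·π_4 + 1/10·π_5
  π_4 = 1/10·π_0 + 1/5·π_1 + 1/10·π_2 + 1/5·π_3 + 1/10·π_4 + 1/5·π_5
  normalize: π_0 + π_1 + π_2 + π_3 + π_4 + π_5 = 1
Solving the linear system gives exactly π = [6376/31937, 4300/31937, 5941/31937, 6055/31937, 43/293, 42/293].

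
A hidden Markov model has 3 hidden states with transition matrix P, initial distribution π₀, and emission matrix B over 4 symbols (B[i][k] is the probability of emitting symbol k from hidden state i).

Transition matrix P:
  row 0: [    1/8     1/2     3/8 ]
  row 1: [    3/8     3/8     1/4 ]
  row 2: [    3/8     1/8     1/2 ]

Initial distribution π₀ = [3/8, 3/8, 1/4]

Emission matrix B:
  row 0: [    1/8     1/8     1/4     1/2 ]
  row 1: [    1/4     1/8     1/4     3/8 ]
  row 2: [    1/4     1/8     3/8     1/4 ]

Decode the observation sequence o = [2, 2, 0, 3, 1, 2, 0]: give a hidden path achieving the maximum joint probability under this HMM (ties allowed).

t=0: δ = [9.375e-02, 9.375e-02, 9.375e-02]  (obs o_0=2)
t=1: δ = [8.789e-03, 1.172e-02, 1.758e-02]  ψ = [1, 0, 2]  (obs o_1=2)
t=2: δ = [8.240e-04, 1.099e-03, 2.197e-03]  ψ = [2, 0, 2]  (obs o_2=0)
t=3: δ = [4.120e-04, 1.545e-04, 2.747e-04]  ψ = [2, 0, 2]  (obs o_3=3)
t=4: δ = [1.287e-05, 2.575e-05, 1.931e-05]  ψ = [2, 0, 0]  (obs o_4=1)
t=5: δ = [2.414e-06, 2.414e-06, 3.621e-06]  ψ = [1, 1, 2]  (obs o_5=2)
t=6: δ = [1.697e-07, 3.017e-07, 4.526e-07]  ψ = [2, 0, 2]  (obs o_6=0)
backtrack: best end state = 2; path = [2, 2, 2, 0, 2, 2, 2]

path = [2, 2, 2, 0, 2, 2, 2]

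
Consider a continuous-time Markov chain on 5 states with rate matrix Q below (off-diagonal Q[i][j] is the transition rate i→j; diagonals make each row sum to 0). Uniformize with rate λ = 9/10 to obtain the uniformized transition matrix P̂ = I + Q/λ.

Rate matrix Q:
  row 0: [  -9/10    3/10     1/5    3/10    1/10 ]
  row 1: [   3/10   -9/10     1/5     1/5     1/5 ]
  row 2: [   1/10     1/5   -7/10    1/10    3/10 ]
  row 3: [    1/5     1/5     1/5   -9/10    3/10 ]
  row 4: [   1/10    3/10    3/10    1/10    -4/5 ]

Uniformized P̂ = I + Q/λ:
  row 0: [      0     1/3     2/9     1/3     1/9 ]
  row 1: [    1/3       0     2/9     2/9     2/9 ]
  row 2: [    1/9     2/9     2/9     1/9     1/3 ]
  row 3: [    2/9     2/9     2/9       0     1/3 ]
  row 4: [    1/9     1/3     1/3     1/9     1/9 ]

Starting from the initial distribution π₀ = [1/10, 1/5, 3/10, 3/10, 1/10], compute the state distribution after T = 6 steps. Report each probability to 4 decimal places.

t=0: π = [0.1000, 0.2000, 0.3000, 0.3000, 0.1000]
t=1: π = [0.1778, 0.2000, 0.2333, 0.1222, 0.2667]
t=2: π = [0.1494, 0.2272, 0.2519, 0.1593, 0.2123]
t=3: π = [0.1627, 0.2119, 0.2458, 0.1519, 0.2277]
t=4: π = [0.1570, 0.2185, 0.2475, 0.1539, 0.2230]
t=5: π = [0.1593, 0.2159, 0.2470, 0.1532, 0.2246]
t=6: π = [0.1584, 0.2169, 0.2472, 0.1535, 0.2240]

π = [0.1584, 0.2169, 0.2472, 0.1535, 0.2240]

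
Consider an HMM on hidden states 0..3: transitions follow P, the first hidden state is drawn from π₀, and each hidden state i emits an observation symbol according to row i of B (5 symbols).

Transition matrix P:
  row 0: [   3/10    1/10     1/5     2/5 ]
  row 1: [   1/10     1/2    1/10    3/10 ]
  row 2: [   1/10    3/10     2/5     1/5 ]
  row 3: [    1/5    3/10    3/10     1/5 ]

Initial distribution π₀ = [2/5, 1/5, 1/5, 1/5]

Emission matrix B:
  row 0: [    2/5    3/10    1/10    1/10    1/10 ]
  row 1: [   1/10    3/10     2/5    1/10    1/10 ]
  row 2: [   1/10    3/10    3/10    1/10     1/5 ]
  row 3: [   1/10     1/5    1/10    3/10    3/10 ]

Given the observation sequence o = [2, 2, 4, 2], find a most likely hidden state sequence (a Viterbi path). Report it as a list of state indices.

t=0: δ = [4.000e-02, 8.000e-02, 6.000e-02, 2.000e-02]  (obs o_0=2)
t=1: δ = [1.200e-03, 1.600e-02, 7.200e-03, 2.400e-03]  ψ = [0, 1, 2, 1]  (obs o_1=2)
t=2: δ = [1.600e-04, 8.000e-04, 5.760e-04, 1.440e-03]  ψ = [1, 1, 2, 1]  (obs o_2=4)
t=3: δ = [2.880e-05, 1.728e-04, 1.296e-04, 2.880e-05]  ψ = [3, 3, 3, 3]  (obs o_3=2)
backtrack: best end state = 1; path = [1, 1, 3, 1]

path = [1, 1, 3, 1]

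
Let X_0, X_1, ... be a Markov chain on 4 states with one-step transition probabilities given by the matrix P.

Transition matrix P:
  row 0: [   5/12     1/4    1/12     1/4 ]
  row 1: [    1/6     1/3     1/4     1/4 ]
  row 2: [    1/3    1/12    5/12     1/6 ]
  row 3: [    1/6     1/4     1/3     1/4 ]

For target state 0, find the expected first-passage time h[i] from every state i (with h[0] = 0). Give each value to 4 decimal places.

h = [0.0000, 4.5375, 3.6375, 4.4625]

First-step conditioning: h[0] = 0; for i ≠ 0, h[i] = 1 + Σ_k P[i][k]·h[k].
  h[1] = 1 + 1/3·h[1] + 1/4·h[2] + 1/4·h[3]
  h[2] = 1 + 1/12·h[1] + 5/12·h[2] + 1/6·h[3]
  h[3] = 1 + 1/4·h[1] + 1/3·h[2] + 1/4·h[3]
Solving the 3×3 linear system over states ≠ 0 gives exactly h = [0, 363/80, 291/80, 357/80] (h[0] = 0 is the target).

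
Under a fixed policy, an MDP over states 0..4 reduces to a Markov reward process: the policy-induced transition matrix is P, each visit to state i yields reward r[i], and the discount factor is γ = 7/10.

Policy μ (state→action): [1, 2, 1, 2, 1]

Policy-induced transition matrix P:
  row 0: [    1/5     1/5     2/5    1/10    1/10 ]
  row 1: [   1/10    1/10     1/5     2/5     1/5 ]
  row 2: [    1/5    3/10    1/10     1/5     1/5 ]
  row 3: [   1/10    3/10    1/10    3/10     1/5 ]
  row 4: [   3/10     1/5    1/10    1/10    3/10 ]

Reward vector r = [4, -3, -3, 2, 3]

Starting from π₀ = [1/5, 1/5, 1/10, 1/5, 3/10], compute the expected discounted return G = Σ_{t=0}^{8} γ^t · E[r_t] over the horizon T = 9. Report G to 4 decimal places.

G = 2.5249

t=0: π = [0.2000, 0.2000, 0.1000, 0.2000, 0.3000], E[r] = 1.2000, γ^t·E[r] = 1.200000, running G = 1.200000
t=1: π = [0.1900, 0.2100, 0.1800, 0.2100, 0.2100], E[r] = 0.6400, γ^t·E[r] = 0.448000, running G = 1.648000
t=2: π = [0.1790, 0.2180, 0.1780, 0.2230, 0.2020], E[r] = 0.5800, γ^t·E[r] = 0.284200, running G = 1.932200
t=3: π = [0.1761, 0.2183, 0.1755, 0.2278, 0.2023], E[r] = 0.5855, γ^t·E[r] = 0.200827, running G = 2.133027
t=4: π = [0.1756, 0.2185, 0.1747, 0.2286, 0.2026], E[r] = 0.5881, γ^t·E[r] = 0.141193, running G = 2.274220
t=5: π = [0.1756, 0.2185, 0.1745, 0.2287, 0.2027], E[r] = 0.5887, γ^t·E[r] = 0.098950, running G = 2.373170
t=6: π = [0.1755, 0.2185, 0.1745, 0.2287, 0.2027], E[r] = 0.5888, γ^t·E[r] = 0.069277, running G = 2.442447
t=7: π = [0.1755, 0.2185, 0.1745, 0.2287, 0.2027], E[r] = 0.5889, γ^t·E[r] = 0.048495, running G = 2.490943
t=8: π = [0.1755, 0.2185, 0.1745, 0.2287, 0.2027], E[r] = 0.5889, γ^t·E[r] = 0.033947, running G = 2.524890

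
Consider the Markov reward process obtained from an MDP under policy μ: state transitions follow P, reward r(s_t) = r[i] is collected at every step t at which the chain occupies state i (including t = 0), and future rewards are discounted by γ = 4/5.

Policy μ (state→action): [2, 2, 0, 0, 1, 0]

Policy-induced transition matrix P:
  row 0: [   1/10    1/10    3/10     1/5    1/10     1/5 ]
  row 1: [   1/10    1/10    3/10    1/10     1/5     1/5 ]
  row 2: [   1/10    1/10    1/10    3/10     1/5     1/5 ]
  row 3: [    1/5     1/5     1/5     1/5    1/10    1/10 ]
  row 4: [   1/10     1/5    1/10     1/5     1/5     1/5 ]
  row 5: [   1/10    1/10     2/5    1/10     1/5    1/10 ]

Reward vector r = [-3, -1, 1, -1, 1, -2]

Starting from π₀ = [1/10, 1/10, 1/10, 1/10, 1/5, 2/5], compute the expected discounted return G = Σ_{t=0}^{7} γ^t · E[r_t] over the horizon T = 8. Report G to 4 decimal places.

G = -2.8604

t=0: π = [0.1000, 0.1000, 0.1000, 0.1000, 0.2000, 0.4000], E[r] = -1.0000, γ^t·E[r] = -1.000000, running G = -1.000000
t=1: π = [0.1100, 0.1300, 0.2700, 0.1600, 0.1800, 0.1500], E[r] = -0.4700, γ^t·E[r] = -0.376000, running G = -1.376000
t=2: π = [0.1160, 0.1340, 0.2090, 0.1990, 0.1730, 0.1690], E[r] = -0.6370, γ^t·E[r] = -0.407680, running G = -1.783680
t=3: π = [0.1199, 0.1372, 0.2206, 0.1906, 0.1685, 0.1632], E[r] = -0.6248, γ^t·E[r] = -0.319898, running G = -2.103578
t=4: π = [0.1191, 0.1359, 0.2194, 0.1920, 0.1690, 0.1646], E[r] = -0.6260, γ^t·E[r] = -0.256393, running G = -2.359971
t=5: π = [0.1192, 0.1361, 0.2196, 0.1919, 0.1689, 0.1643], E[r] = -0.6258, γ^t·E[r] = -0.205060, running G = -2.565030
t=6: π = [0.1192, 0.1361, 0.2195, 0.1919, 0.1689, 0.1644], E[r] = -0.6259, γ^t·E[r] = -0.164069, running G = -2.729100
t=7: π = [0.1192, 0.1361, 0.2196, 0.1919, 0.1689, 0.1644], E[r] = -0.6259, γ^t·E[r] = -0.131252, running G = -2.860352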